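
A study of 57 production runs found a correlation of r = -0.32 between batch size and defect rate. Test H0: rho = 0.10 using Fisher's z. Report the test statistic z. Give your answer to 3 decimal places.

-3.174

z_r = atanh(-0.32) = -0.331647,  z_0 = atanh(0.10) = 0.100335
SE = 1/√(n−3) = 1/√54 = 0.136083
z = (z_r − z_0)/SE = (-0.331647 − 0.100335) / 0.136083 = -0.431982 / 0.136083 = -3.174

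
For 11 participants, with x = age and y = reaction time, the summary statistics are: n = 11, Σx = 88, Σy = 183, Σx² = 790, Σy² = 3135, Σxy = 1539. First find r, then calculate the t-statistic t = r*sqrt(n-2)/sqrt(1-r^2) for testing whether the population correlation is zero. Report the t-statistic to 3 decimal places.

4.839

S_xy = nΣxy − ΣxΣy = 11·1539 − 88·183 = 16929 − 16104 = 825
S_xx = nΣx² − (Σx)² = 11·790 − 88² = 8690 − 7744 = 946
S_yy = nΣy² − (Σy)² = 11·3135 − 183² = 34485 − 33489 = 996
r = S_xy / √(S_xx·S_yy) = 825 / √(946·996) = 825 / √942216 = 825 / 970.6781 = 0.8499
t = r·√(n−2)/√(1−r²) = 0.8499·√9 / √(1−0.722330) = 2.549700 / 0.526944 = 4.839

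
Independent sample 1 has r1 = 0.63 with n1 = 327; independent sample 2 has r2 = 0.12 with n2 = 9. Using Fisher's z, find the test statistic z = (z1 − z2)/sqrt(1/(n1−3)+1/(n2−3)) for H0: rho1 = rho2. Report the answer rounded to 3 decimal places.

z1 = atanh(0.63) = 0.741416,  z2 = atanh(0.12) = 0.120581
SE = √(1/(n1−3) + 1/(n2−3)) = √(1/324 + 1/6) = √(0.0030864 + 0.1666667) = √0.1697531 = 0.412011
z = (z1 − z2)/SE = (0.741416 − 0.120581) / 0.412011 = 0.620835 / 0.412011 = 1.507

1.507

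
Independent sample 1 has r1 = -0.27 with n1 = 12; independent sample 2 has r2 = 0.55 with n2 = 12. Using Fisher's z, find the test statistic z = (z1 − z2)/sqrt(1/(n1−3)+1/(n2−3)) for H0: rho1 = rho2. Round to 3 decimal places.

-1.899

z1 = atanh(-0.27) = -0.276864,  z2 = atanh(0.55) = 0.618381
SE = √(1/(n1−3) + 1/(n2−3)) = √(1/9 + 1/9) = √(0.1111111 + 0.1111111) = √0.2222222 = 0.471404
z = (z1 − z2)/SE = (-0.276864 − 0.618381) / 0.471404 = -0.895245 / 0.471404 = -1.899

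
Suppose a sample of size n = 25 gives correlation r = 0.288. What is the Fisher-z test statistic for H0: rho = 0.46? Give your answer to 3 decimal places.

z_r = atanh(0.288) = 0.296384,  z_0 = atanh(0.46) = 0.497311
SE = 1/√(n−3) = 1/√22 = 0.213201
z = (z_r − z_0)/SE = (0.296384 − 0.497311) / 0.213201 = -0.200927 / 0.213201 = -0.942

-0.942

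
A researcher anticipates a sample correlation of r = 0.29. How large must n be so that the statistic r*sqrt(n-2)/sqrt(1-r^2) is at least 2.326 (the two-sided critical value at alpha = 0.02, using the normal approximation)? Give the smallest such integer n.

61

r√(n−2)/√(1−r²) ≥ 2.326  ⇔  n−2 ≥ (2.326)²·(1−r²)/r²
(1−r²)/r² = (1−0.0841)/0.0841 = 10.8906
n ≥ 2 + 5.410276·10.8906 = 2 + 58.9212 = 60.9212
⌈60.9212⌉ = 61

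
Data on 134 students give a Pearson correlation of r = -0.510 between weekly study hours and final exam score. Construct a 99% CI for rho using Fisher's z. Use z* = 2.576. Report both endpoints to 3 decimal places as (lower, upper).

(-0.657, -0.325)

z_r = atanh(-0.510) = -0.562730;  SE = 1/√(n−3) = 1/√131 = 0.087370
z-limits: -0.562730 ± 2.576·0.087370 = -0.562730 ± 0.225065 = [-0.787795, -0.337665]
ρ-limits: (tanh -0.787795, tanh -0.337665) = (-0.657, -0.325)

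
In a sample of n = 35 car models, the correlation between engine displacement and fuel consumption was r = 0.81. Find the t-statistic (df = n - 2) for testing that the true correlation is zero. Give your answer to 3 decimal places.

1 − r² = 1 − 0.6561 = 0.3439;  √(1−r²) = 0.586430
√(n−2) = √33 = 5.744563
t = r·√(n−2)/√(1−r²) = 0.81 · 5.744563 / 0.586430 = 7.935

7.935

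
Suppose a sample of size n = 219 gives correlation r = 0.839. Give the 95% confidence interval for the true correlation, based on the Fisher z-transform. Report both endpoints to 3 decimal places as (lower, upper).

Fisher z: z_r = atanh(r) = ½·ln((1+0.839)/(1−0.839)) = 1.217786
SE(z) = 1/√(n−3) = 1/√216 = 0.068041
95% ⇒ z* = 1.960; margin = 1.960·0.068041 = 0.133360
CI on z-scale: (1.084426, 1.351146)
Back-transform: tanh(1.084426) = 0.794835, tanh(1.351146) = 0.874324

(0.795, 0.874)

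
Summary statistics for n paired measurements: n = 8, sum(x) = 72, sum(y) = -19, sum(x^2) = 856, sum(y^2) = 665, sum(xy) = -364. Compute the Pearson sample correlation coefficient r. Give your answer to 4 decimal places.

-0.5375

Numerator: nΣxy − (Σx)(Σy) = 8·(-364) − (72)(-19) = -1544
Denominator: √[(nΣx²−(Σx)²)(nΣy²−(Σy)²)]
  nΣx²−(Σx)² = 8·856 − 5184 = 1664;  nΣy²−(Σy)² = 8·665 − 361 = 4959
  √(1664·4959) = √8251776 = 2872.5905
r = -1544 / 2872.5905 = -0.5375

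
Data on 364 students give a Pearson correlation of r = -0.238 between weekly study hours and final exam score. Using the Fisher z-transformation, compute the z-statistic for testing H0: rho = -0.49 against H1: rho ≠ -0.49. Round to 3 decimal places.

5.575

z_r = atanh(-0.238) = -0.242653,  z_0 = atanh(-0.49) = -0.536060
SE = 1/√(n−3) = 1/√361 = 0.052632
z = (z_r − z_0)/SE = (-0.242653 − (-0.536060)) / 0.052632 = 0.293407 / 0.052632 = 5.575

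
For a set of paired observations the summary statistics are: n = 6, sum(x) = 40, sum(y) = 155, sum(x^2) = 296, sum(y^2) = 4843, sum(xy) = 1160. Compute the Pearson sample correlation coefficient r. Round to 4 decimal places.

0.8075

Numerator: nΣxy − (Σx)(Σy) = 6·1160 − (40)(155) = 760
Denominator: √[(nΣx²−(Σx)²)(nΣy²−(Σy)²)]
  nΣx²−(Σx)² = 6·296 − 1600 = 176;  nΣy²−(Σy)² = 6·4843 − 24025 = 5033
  √(176·5033) = √885808 = 941.1737
r = 760 / 941.1737 = 0.8075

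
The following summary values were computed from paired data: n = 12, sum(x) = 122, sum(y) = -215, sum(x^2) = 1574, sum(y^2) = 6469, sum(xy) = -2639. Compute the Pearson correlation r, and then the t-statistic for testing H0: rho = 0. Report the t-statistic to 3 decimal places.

-1.754

S_xy = nΣxy − ΣxΣy = 12·(-2639) − 122·(-215) = -31668 − (-26230) = -5438
S_xx = nΣx² − (Σx)² = 12·1574 − 122² = 18888 − 14884 = 4004
S_yy = nΣy² − (Σy)² = 12·6469 − (-215)² = 77628 − 46225 = 31403
r = S_xy / √(S_xx·S_yy) = -5438 / √(4004·31403) = -5438 / √125737612 = -5438 / 11213.2784 = -0.4850
t = r·√(n−2)/√(1−r²) = -0.4850·√10 / √(1−0.235225) = -1.533705 / 0.874514 = -1.754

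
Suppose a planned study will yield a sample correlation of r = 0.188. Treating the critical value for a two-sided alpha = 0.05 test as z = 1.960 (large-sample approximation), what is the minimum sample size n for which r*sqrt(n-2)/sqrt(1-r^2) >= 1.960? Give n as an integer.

107

r√(n−2)/√(1−r²) ≥ 1.960  ⇔  n−2 ≥ (1.960)²·(1−r²)/r²
(1−r²)/r² = (1−0.035344)/0.035344 = 27.2933
n ≥ 2 + 3.8416·27.2933 = 2 + 104.8499 = 106.8499
⌈106.8499⌉ = 107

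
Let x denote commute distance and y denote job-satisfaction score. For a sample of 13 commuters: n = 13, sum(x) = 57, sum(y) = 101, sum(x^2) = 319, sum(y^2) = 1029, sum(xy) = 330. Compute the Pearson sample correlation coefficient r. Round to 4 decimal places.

-0.8687

Numerator: nΣxy − (Σx)(Σy) = 13·330 − (57)(101) = -1467
Denominator: √[(nΣx²−(Σx)²)(nΣy²−(Σy)²)]
  nΣx²−(Σx)² = 13·319 − 3249 = 898;  nΣy²−(Σy)² = 13·1029 − 10201 = 3176
  √(898·3176) = √2852048 = 1688.8008
r = -1467 / 1688.8008 = -0.8687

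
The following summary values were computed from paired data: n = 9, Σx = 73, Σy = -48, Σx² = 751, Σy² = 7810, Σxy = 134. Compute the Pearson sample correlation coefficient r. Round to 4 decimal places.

S_xy = nΣxy − ΣxΣy = 9·134 − 73·(-48) = 1206 − (-3504) = 4710
S_xx = nΣx² − (Σx)² = 9·751 − 73² = 6759 − 5329 = 1430
S_yy = nΣy² − (Σy)² = 9·7810 − (-48)² = 70290 − 2304 = 67986
r = S_xy / √(S_xx·S_yy) = 4710 / √(1430·67986) = 4710 / √97219980 = 4710 / 9860.0193 = 0.4777

0.4777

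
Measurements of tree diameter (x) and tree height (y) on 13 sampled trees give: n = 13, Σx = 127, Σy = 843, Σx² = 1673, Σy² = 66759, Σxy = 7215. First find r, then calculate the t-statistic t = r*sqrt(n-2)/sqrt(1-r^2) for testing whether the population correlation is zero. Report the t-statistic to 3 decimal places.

Numerator: nΣxy − (Σx)(Σy) = 13·7215 − (127)(843) = -13266
Denominator: √[(nΣx²−(Σx)²)(nΣy²−(Σy)²)]
  nΣx²−(Σx)² = 13·1673 − 16129 = 5620;  nΣy²−(Σy)² = 13·66759 − 710649 = 157218
  √(5620·157218) = √883565160 = 29724.8240
r = -13266 / 29724.8240 = -0.4463
t = r·√(n−2)/√(1−r²) = -0.4463·√11 / √(1−0.199184) = -1.480210 / 0.894883 = -1.654

-1.654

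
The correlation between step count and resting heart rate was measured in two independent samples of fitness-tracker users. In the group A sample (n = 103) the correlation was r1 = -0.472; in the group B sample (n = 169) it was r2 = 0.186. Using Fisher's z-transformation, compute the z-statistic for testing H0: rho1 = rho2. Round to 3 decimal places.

Fisher z-transforms: z1 = atanh(-0.472) = -0.512641, z2 = atanh(0.186) = 0.188191; difference d = -0.700832
Var(d) = 1/100 + 1/166 = 0.0100000 + 0.0060241 = 0.0160241
z = d/√Var(d) = -0.700832 / √0.0160241 = -0.700832 / 0.126586 = -5.536

-5.536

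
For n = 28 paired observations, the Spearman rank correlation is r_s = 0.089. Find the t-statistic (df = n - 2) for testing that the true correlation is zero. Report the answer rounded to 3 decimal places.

0.456

1 − r_s² = 1 − 0.007921 = 0.992079;  √(1−r_s²) = 0.996032
√(n−2) = √26 = 5.099020
t = r_s·√(n−2)/√(1−r_s²) = 0.089 · 5.099020 / 0.996032 = 0.456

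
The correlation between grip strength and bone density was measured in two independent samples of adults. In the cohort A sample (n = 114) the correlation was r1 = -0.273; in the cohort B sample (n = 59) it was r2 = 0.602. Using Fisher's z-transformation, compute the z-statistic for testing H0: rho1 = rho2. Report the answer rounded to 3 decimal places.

-5.957

Fisher z-transforms: z1 = atanh(-0.273) = -0.280103, z2 = atanh(0.602) = 0.696278; difference d = -0.976381
Var(d) = 1/111 + 1/56 = 0.0090090 + 0.0178571 = 0.0268661
z = d/√Var(d) = -0.976381 / √0.0268661 = -0.976381 / 0.163909 = -5.957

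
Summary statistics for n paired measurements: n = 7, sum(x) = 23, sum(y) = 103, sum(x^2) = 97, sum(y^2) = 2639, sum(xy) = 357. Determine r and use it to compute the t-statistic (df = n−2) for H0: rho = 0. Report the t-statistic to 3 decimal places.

Numerator: nΣxy − (Σx)(Σy) = 7·357 − (23)(103) = 130
Denominator: √[(nΣx²−(Σx)²)(nΣy²−(Σy)²)]
  nΣx²−(Σx)² = 7·97 − 529 = 150;  nΣy²−(Σy)² = 7·2639 − 10609 = 7864
  √(150·7864) = √1179600 = 1086.0939
r = 130 / 1086.0939 = 0.1197
t = r·√(n−2)/√(1−r²) = 0.1197·√5 / √(1−0.014328) = 0.267657 / 0.992810 = 0.270

0.270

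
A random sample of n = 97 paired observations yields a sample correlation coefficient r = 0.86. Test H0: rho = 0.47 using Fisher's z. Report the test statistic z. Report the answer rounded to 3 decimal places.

7.594

Fisher z: atanh(0.86) = 1.293345, atanh(0.47) = 0.510070
z = (z_r − z_0)·√(n−3) = (1.293345 − 0.510070)·√94 = 0.783275 · 9.695360 = 7.594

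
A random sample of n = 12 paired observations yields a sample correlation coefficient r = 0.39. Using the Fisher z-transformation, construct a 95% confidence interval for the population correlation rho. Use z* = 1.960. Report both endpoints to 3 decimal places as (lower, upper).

z_r = atanh(0.39) = 0.411800;  SE = 1/√(n−3) = 1/√9 = 0.333333
z-limits: 0.411800 ± 1.960·0.333333 = 0.411800 ± 0.653333 = [-0.241533, 1.065133]
ρ-limits: (tanh -0.241533, tanh 1.065133) = (-0.237, 0.788)

(-0.237, 0.788)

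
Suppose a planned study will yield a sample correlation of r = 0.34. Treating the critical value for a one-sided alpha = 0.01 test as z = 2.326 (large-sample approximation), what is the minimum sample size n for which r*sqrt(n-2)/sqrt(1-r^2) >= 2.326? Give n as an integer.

44

r√(n−2)/√(1−r²) ≥ 2.326  ⇔  n−2 ≥ (2.326)²·(1−r²)/r²
(1−r²)/r² = (1−0.1156)/0.1156 = 7.6505
n ≥ 2 + 5.410276·7.6505 = 2 + 41.3913 = 43.3913
⌈43.3913⌉ = 44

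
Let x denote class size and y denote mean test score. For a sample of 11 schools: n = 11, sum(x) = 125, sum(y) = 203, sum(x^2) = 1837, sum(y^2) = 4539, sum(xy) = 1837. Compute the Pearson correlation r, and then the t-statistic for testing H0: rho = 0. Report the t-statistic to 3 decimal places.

-4.260

Numerator: nΣxy − (Σx)(Σy) = 11·1837 − (125)(203) = -5168
Denominator: √[(nΣx²−(Σx)²)(nΣy²−(Σy)²)]
  nΣx²−(Σx)² = 11·1837 − 15625 = 4582;  nΣy²−(Σy)² = 11·4539 − 41209 = 8720
  √(4582·8720) = √39955040 = 6320.9999
r = -5168 / 6320.9999 = -0.8176
t = r·√(n−2)/√(1−r²) = -0.8176·√9 / √(1−0.668470) = -2.452800 / 0.575786 = -4.260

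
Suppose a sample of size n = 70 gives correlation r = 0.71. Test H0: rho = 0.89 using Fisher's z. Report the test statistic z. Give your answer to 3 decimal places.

-4.377

z_r = atanh(0.71) = 0.887184,  z_0 = atanh(0.89) = 1.421926
SE = 1/√(n−3) = 1/√67 = 0.122169
z = (z_r − z_0)/SE = (0.887184 − 1.421926) / 0.122169 = -0.534742 / 0.122169 = -4.377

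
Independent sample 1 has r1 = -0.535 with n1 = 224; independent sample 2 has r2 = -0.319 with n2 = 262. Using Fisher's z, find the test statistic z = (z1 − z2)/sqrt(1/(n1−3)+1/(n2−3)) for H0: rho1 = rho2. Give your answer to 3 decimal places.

-2.911

z1 = atanh(-0.535) = -0.597124,  z2 = atanh(-0.319) = -0.330533
SE = √(1/(n1−3) + 1/(n2−3)) = √(1/221 + 1/259) = √(0.0045249 + 0.0038610) = √0.0083859 = 0.091575
z = (z1 − z2)/SE = (-0.597124 − (-0.330533)) / 0.091575 = -0.266591 / 0.091575 = -2.911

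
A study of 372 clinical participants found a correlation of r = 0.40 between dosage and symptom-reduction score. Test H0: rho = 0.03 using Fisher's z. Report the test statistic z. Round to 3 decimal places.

7.562

z_r = atanh(0.40) = 0.423649,  z_0 = atanh(0.03) = 0.030009
SE = 1/√(n−3) = 1/√369 = 0.052058
z = (z_r − z_0)/SE = (0.423649 − 0.030009) / 0.052058 = 0.393640 / 0.052058 = 7.562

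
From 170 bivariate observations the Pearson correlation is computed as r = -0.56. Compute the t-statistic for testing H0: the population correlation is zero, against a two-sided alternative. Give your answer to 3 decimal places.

-8.761

1 − r² = 1 − 0.3136 = 0.6864;  √(1−r²) = 0.828493
√(n−2) = √168 = 12.961481
t = r·√(n−2)/√(1−r²) = -0.56 · 12.961481 / 0.828493 = -8.761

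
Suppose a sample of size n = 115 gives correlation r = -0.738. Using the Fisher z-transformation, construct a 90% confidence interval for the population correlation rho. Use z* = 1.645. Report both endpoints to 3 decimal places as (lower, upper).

(-0.801, -0.659)

Fisher z: z_r = atanh(r) = ½·ln((1+(-0.738))/(1−(-0.738))) = -0.946073
SE(z) = 1/√(n−3) = 1/√112 = 0.094491
90% ⇒ z* = 1.645; margin = 1.645·0.094491 = 0.155438
CI on z-scale: (-1.101511, -0.790635)
Back-transform: tanh(-1.101511) = -0.801041, tanh(-0.790635) = -0.658769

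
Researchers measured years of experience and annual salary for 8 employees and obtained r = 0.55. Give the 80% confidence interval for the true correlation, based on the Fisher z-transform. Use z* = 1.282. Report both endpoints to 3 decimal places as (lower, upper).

z_r = atanh(0.55) = 0.618381;  SE = 1/√(n−3) = 1/√5 = 0.447214
z-limits: 0.618381 ± 1.282·0.447214 = 0.618381 ± 0.573328 = [0.045053, 1.191709]
ρ-limits: (tanh 0.045053, tanh 1.191709) = (0.045, 0.831)

(0.045, 0.831)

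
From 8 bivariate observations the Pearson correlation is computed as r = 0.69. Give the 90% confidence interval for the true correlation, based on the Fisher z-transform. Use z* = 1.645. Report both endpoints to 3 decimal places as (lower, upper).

z_r = atanh(0.69) = 0.847956;  SE = 1/√(n−3) = 1/√5 = 0.447214
z-limits: 0.847956 ± 1.645·0.447214 = 0.847956 ± 0.735667 = [0.112289, 1.583623]
ρ-limits: (tanh 0.112289, tanh 1.583623) = (0.112, 0.919)

(0.112, 0.919)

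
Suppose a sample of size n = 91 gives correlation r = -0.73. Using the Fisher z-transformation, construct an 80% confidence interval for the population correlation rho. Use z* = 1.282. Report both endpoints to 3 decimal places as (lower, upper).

z_r = atanh(-0.73) = -0.928727;  SE = 1/√(n−3) = 1/√88 = 0.106600
z-limits: -0.928727 ± 1.282·0.106600 = -0.928727 ± 0.136661 = [-1.065388, -0.792066]
ρ-limits: (tanh -1.065388, tanh -0.792066) = (-0.788, -0.660)

(-0.788, -0.660)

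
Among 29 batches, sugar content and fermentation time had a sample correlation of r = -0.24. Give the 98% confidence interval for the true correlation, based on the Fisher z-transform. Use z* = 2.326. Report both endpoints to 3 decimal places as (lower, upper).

Fisher z: z_r = atanh(r) = ½·ln((1+(-0.24))/(1−(-0.24))) = -0.244774
SE(z) = 1/√(n−3) = 1/√26 = 0.196116
98% ⇒ z* = 2.326; margin = 2.326·0.196116 = 0.456166
CI on z-scale: (-0.700940, 0.211392)
Back-transform: tanh(-0.700940) = -0.604964, tanh(0.211392) = 0.208298

(-0.605, 0.208)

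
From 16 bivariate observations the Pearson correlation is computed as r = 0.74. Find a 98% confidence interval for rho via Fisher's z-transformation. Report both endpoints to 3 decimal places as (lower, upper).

(0.296, 0.921)

Fisher z: z_r = atanh(r) = ½·ln((1+0.74)/(1−0.74)) = 0.950479
SE(z) = 1/√(n−3) = 1/√13 = 0.277350
98% ⇒ z* = 2.326; margin = 2.326·0.277350 = 0.645116
CI on z-scale: (0.305363, 1.595595)
Back-transform: tanh(0.305363) = 0.296213, tanh(1.595595) = 0.921003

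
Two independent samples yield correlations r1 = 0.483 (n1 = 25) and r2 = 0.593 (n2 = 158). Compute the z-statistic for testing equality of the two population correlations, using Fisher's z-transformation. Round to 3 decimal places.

-0.682

z1 = atanh(0.483) = 0.526890,  z2 = atanh(0.593) = 0.682281
SE = √(1/(n1−3) + 1/(n2−3)) = √(1/22 + 1/155) = √(0.0454545 + 0.0064516) = √0.0519061 = 0.227829
z = (z1 − z2)/SE = (0.526890 − 0.682281) / 0.227829 = -0.155391 / 0.227829 = -0.682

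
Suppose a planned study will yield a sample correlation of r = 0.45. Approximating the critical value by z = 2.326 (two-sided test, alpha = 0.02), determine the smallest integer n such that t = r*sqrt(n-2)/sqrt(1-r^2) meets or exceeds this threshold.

r√(n−2)/√(1−r²) ≥ 2.326  ⇔  n−2 ≥ (2.326)²·(1−r²)/r²
(1−r²)/r² = (1−0.2025)/0.2025 = 3.9383
n ≥ 2 + 5.410276·3.9383 = 2 + 21.3073 = 23.3073
⌈23.3073⌉ = 24

24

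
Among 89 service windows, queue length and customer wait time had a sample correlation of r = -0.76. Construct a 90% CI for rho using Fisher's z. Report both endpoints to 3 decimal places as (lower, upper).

(-0.825, -0.674)

Fisher z: z_r = atanh(r) = ½·ln((1+(-0.76))/(1−(-0.76))) = -0.996215
SE(z) = 1/√(n−3) = 1/√86 = 0.107833
90% ⇒ z* = 1.645; margin = 1.645·0.107833 = 0.177385
CI on z-scale: (-1.173600, -0.818830)
Back-transform: tanh(-1.173600) = -0.825423, tanh(-0.818830) = -0.674433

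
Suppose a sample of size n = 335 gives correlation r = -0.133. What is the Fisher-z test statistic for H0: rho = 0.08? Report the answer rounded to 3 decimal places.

z_r = atanh(-0.133) = -0.133793,  z_0 = atanh(0.08) = 0.080171
SE = 1/√(n−3) = 1/√332 = 0.054882
z = (z_r − z_0)/SE = (-0.133793 − 0.080171) / 0.054882 = -0.213964 / 0.054882 = -3.899

-3.899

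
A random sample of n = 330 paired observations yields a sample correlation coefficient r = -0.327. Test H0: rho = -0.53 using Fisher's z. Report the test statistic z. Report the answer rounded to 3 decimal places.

4.533

Fisher z: atanh(-0.327) = -0.339465, atanh(-0.53) = -0.590145
z = (z_r − z_0)·√(n−3) = (-0.339465 − (-0.590145))·√327 = 0.250680 · 18.083141 = 4.533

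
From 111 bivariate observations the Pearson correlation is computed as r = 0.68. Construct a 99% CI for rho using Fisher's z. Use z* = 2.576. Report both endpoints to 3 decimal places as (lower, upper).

z_r = atanh(0.68) = 0.829114;  SE = 1/√(n−3) = 1/√108 = 0.096225
z-limits: 0.829114 ± 2.576·0.096225 = 0.829114 ± 0.247876 = [0.581238, 1.076990]
ρ-limits: (tanh 0.581238, tanh 1.076990) = (0.524, 0.792)

(0.524, 0.792)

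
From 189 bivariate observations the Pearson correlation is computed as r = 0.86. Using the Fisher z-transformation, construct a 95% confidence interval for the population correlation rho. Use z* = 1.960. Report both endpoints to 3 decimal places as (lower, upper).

Fisher z: z_r = atanh(r) = ½·ln((1+0.86)/(1−0.86)) = 1.293345
SE(z) = 1/√(n−3) = 1/√186 = 0.073324
95% ⇒ z* = 1.960; margin = 1.960·0.073324 = 0.143715
CI on z-scale: (1.149630, 1.437060)
Back-transform: tanh(1.149630) = 0.817631, tanh(1.437060) = 0.893104

(0.818, 0.893)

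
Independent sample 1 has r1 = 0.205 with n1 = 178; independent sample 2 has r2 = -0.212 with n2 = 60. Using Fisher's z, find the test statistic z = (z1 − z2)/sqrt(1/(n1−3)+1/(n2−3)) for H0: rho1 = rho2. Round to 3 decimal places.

Fisher z-transforms: z1 = atanh(0.205) = 0.207946, z2 = atanh(-0.212) = -0.215265; difference d = 0.423211
Var(d) = 1/175 + 1/57 = 0.0057143 + 0.0175439 = 0.0232582
z = d/√Var(d) = 0.423211 / √0.0232582 = 0.423211 / 0.152506 = 2.775

2.775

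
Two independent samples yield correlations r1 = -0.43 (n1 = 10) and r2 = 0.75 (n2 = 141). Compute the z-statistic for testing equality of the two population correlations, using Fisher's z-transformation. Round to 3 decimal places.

z1 = atanh(-0.43) = -0.459897,  z2 = atanh(0.75) = 0.972955
SE = √(1/(n1−3) + 1/(n2−3)) = √(1/7 + 1/138) = √(0.1428571 + 0.0072464) = √0.1501035 = 0.387432
z = (z1 − z2)/SE = (-0.459897 − 0.972955) / 0.387432 = -1.432852 / 0.387432 = -3.698

-3.698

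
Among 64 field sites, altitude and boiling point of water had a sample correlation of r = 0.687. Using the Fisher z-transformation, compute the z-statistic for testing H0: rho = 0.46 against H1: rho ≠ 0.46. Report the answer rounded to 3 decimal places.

2.694

Fisher z: atanh(0.687) = 0.842252, atanh(0.46) = 0.497311
z = (z_r − z_0)·√(n−3) = (0.842252 − 0.497311)·√61 = 0.344941 · 7.810250 = 2.694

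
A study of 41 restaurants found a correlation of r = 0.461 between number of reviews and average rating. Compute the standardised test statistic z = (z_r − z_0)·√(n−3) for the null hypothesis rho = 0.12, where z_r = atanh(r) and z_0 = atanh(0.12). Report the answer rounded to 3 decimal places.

2.330

z_r = atanh(0.461) = 0.498580,  z_0 = atanh(0.12) = 0.120581
SE = 1/√(n−3) = 1/√38 = 0.162221
z = (z_r − z_0)/SE = (0.498580 − 0.120581) / 0.162221 = 0.377999 / 0.162221 = 2.330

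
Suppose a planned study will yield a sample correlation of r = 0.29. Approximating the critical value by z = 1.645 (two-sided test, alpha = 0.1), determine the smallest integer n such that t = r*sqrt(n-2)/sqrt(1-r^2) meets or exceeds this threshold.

Need r·√(n−2)/√(1−r²) ≥ 1.645
√(n−2) ≥ 1.645·√(1−0.0841) / 0.29 = 1.645·0.957027 / 0.29 = 5.4287
n−2 ≥ 29.4708  ⇒  n ≥ 31.4708
Smallest integer n = 32

32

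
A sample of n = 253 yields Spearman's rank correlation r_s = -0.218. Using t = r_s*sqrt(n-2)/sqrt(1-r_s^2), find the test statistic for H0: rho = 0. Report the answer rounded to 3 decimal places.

-3.539

1 − r_s² = 1 − 0.047524 = 0.952476;  √(1−r_s²) = 0.975949
√(n−2) = √251 = 15.842980
t = r_s·√(n−2)/√(1−r_s²) = -0.218 · 15.842980 / 0.975949 = -3.539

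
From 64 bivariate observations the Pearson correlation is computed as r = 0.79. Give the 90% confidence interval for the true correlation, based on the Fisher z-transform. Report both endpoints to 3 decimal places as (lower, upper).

z_r = atanh(0.79) = 1.071432;  SE = 1/√(n−3) = 1/√61 = 0.128037
z-limits: 1.071432 ± 1.645·0.128037 = 1.071432 ± 0.210621 = [0.860811, 1.282053]
ρ-limits: (tanh 0.860811, tanh 1.282053) = (0.697, 0.857)

(0.697, 0.857)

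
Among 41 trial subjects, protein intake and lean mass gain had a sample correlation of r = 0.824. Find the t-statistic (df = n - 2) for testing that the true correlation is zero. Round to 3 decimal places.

9.082

t = r·√(n−2) / √(1−r²) with r = 0.824, n = 41
  = 0.824·√39 / √(1 − 0.678976)
  = 0.824·6.244998 / 0.566590
  = 5.145878 / 0.566590 = 9.082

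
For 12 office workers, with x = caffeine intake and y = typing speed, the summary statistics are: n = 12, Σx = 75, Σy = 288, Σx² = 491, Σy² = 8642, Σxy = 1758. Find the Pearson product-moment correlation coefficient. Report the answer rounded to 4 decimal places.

-0.2141

Numerator: nΣxy − (Σx)(Σy) = 12·1758 − (75)(288) = -504
Denominator: √[(nΣx²−(Σx)²)(nΣy²−(Σy)²)]
  nΣx²−(Σx)² = 12·491 − 5625 = 267;  nΣy²−(Σy)² = 12·8642 − 82944 = 20760
  √(267·20760) = √5542920 = 2354.3407
r = -504 / 2354.3407 = -0.2141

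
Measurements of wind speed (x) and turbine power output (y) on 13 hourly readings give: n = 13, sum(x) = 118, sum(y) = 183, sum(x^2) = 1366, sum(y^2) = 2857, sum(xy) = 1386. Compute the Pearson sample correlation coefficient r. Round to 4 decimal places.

-0.9557

S_xy = nΣxy − ΣxΣy = 13·1386 − 118·183 = 18018 − 21594 = -3576
S_xx = nΣx² − (Σx)² = 13·1366 − 118² = 17758 − 13924 = 3834
S_yy = nΣy² − (Σy)² = 13·2857 − 183² = 37141 − 33489 = 3652
r = S_xy / √(S_xx·S_yy) = -3576 / √(3834·3652) = -3576 / √14001768 = -3576 / 3741.8936 = -0.9557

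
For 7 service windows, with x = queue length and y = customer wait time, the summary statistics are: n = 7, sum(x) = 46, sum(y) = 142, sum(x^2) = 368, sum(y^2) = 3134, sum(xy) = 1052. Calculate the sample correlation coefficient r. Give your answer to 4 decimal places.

S_xy = nΣxy − ΣxΣy = 7·1052 − 46·142 = 7364 − 6532 = 832
S_xx = nΣx² − (Σx)² = 7·368 − 46² = 2576 − 2116 = 460
S_yy = nΣy² − (Σy)² = 7·3134 − 142² = 21938 − 20164 = 1774
r = S_xy / √(S_xx·S_yy) = 832 / √(460·1774) = 832 / √816040 = 832 / 903.3493 = 0.9210

0.9210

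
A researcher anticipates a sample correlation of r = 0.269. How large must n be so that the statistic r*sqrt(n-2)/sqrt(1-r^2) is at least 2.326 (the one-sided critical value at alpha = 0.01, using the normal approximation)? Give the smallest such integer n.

r√(n−2)/√(1−r²) ≥ 2.326  ⇔  n−2 ≥ (2.326)²·(1−r²)/r²
(1−r²)/r² = (1−0.072361)/0.072361 = 12.8196
n ≥ 2 + 5.410276·12.8196 = 2 + 69.3576 = 71.3576
⌈71.3576⌉ = 72

72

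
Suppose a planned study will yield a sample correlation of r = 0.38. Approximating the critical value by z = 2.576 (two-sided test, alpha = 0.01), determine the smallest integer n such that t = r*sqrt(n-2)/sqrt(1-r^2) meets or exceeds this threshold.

42

Need r·√(n−2)/√(1−r²) ≥ 2.576
√(n−2) ≥ 2.576·√(1−0.1444) / 0.38 = 2.576·0.924986 / 0.38 = 6.2704
n−2 ≥ 39.3179  ⇒  n ≥ 41.3179
Smallest integer n = 42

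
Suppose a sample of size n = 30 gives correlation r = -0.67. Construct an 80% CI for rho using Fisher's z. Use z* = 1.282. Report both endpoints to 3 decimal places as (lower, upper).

(-0.785, -0.511)

z_r = atanh(-0.67) = -0.810743;  SE = 1/√(n−3) = 1/√27 = 0.192450
z-limits: -0.810743 ± 1.282·0.192450 = -0.810743 ± 0.246721 = [-1.057464, -0.564022]
ρ-limits: (tanh -1.057464, tanh -0.564022) = (-0.785, -0.511)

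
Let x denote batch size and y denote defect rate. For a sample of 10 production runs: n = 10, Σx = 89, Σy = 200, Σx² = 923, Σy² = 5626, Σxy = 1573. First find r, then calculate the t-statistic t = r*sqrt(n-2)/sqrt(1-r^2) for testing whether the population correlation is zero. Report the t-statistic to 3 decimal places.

-1.420

Numerator: nΣxy − (Σx)(Σy) = 10·1573 − (89)(200) = -2070
Denominator: √[(nΣx²−(Σx)²)(nΣy²−(Σy)²)]
  nΣx²−(Σx)² = 10·923 − 7921 = 1309;  nΣy²−(Σy)² = 10·5626 − 40000 = 16260
  √(1309·16260) = √21284340 = 4613.4954
r = -2070 / 4613.4954 = -0.4487
t = r·√(n−2)/√(1−r²) = -0.4487·√8 / √(1−0.201332) = -1.269115 / 0.893682 = -1.420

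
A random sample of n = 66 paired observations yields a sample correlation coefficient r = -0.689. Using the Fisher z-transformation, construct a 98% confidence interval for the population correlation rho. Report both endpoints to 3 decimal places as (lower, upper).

(-0.814, -0.503)

z_r = atanh(-0.689) = -0.846050;  SE = 1/√(n−3) = 1/√63 = 0.125988
z-limits: -0.846050 ± 2.326·0.125988 = -0.846050 ± 0.293048 = [-1.139098, -0.553002]
ρ-limits: (tanh -1.139098, tanh -0.553002) = (-0.814, -0.503)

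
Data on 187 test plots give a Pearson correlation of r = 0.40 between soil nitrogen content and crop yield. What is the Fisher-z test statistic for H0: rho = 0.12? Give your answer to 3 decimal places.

z_r = atanh(0.40) = 0.423649,  z_0 = atanh(0.12) = 0.120581
SE = 1/√(n−3) = 1/√184 = 0.073721
z = (z_r − z_0)/SE = (0.423649 − 0.120581) / 0.073721 = 0.303068 / 0.073721 = 4.111

4.111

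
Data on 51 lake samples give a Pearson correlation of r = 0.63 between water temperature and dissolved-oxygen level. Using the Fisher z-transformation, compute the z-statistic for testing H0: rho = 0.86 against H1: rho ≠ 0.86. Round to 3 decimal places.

-3.824

Fisher z: atanh(0.63) = 0.741416, atanh(0.86) = 1.293345
z = (z_r − z_0)·√(n−3) = (0.741416 − 1.293345)·√48 = -0.551929 · 6.928203 = -3.824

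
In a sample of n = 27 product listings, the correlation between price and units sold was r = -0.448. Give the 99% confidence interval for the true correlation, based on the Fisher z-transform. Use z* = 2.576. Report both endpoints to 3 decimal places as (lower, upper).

(-0.765, 0.044)

z_r = atanh(-0.448) = -0.482195;  SE = 1/√(n−3) = 1/√24 = 0.204124
z-limits: -0.482195 ± 2.576·0.204124 = -0.482195 ± 0.525823 = [-1.008018, 0.043628]
ρ-limits: (tanh -1.008018, tanh 0.043628) = (-0.765, 0.044)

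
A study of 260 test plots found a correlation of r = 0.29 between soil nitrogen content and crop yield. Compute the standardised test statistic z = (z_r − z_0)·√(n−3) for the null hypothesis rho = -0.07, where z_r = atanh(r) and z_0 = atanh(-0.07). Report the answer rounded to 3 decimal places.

5.910

z_r = atanh(0.29) = 0.298566,  z_0 = atanh(-0.07) = -0.070115
SE = 1/√(n−3) = 1/√257 = 0.062378
z = (z_r − z_0)/SE = (0.298566 − (-0.070115)) / 0.062378 = 0.368681 / 0.062378 = 5.910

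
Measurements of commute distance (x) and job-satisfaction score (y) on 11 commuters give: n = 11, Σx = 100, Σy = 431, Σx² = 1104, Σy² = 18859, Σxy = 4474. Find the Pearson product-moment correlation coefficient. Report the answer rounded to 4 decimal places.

S_xy = nΣxy − ΣxΣy = 11·4474 − 100·431 = 49214 − 43100 = 6114
S_xx = nΣx² − (Σx)² = 11·1104 − 100² = 12144 − 10000 = 2144
S_yy = nΣy² − (Σy)² = 11·18859 − 431² = 207449 − 185761 = 21688
r = S_xy / √(S_xx·S_yy) = 6114 / √(2144·21688) = 6114 / √46499072 = 6114 / 6819.0228 = 0.8966

0.8966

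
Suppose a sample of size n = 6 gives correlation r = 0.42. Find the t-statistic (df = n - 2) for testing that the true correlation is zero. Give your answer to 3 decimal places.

1 − r² = 1 − 0.1764 = 0.8236;  √(1−r²) = 0.907524
√(n−2) = √4 = 2.000000
t = r·√(n−2)/√(1−r²) = 0.42 · 2.000000 / 0.907524 = 0.926

0.926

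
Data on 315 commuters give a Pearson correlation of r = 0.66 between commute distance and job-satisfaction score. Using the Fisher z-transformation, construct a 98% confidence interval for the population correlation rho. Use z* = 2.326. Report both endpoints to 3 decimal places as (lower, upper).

(0.579, 0.728)

z_r = atanh(0.66) = 0.792814;  SE = 1/√(n−3) = 1/√312 = 0.056614
z-limits: 0.792814 ± 2.326·0.056614 = 0.792814 ± 0.131684 = [0.661130, 0.924498]
ρ-limits: (tanh 0.661130, tanh 0.924498) = (0.579, 0.728)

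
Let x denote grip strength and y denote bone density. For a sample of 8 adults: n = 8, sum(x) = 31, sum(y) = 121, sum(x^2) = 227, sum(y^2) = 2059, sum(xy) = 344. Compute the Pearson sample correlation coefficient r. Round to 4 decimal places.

S_xy = nΣxy − ΣxΣy = 8·344 − 31·121 = 2752 − 3751 = -999
S_xx = nΣx² − (Σx)² = 8·227 − 31² = 1816 − 961 = 855
S_yy = nΣy² − (Σy)² = 8·2059 − 121² = 16472 − 14641 = 1831
r = S_xy / √(S_xx·S_yy) = -999 / √(855·1831) = -999 / √1565505 = -999 / 1251.2014 = -0.7984

-0.7984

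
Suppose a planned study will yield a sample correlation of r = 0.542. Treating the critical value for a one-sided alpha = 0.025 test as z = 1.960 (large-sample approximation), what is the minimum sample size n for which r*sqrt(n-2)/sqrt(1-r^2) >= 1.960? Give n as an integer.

r√(n−2)/√(1−r²) ≥ 1.960  ⇔  n−2 ≥ (1.960)²·(1−r²)/r²
(1−r²)/r² = (1−0.293764)/0.293764 = 2.4041
n ≥ 2 + 3.8416·2.4041 = 2 + 9.2356 = 11.2356
⌈11.2356⌉ = 12

12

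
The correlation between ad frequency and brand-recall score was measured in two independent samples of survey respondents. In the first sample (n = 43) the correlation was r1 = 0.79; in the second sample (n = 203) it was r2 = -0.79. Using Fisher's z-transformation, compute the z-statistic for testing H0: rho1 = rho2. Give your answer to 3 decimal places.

12.372

z1 = atanh(0.79) = 1.071432,  z2 = atanh(-0.79) = -1.071432
SE = √(1/(n1−3) + 1/(n2−3)) = √(1/40 + 1/200) = √(0.0250000 + 0.0050000) = √0.0300000 = 0.173205
z = (z1 − z2)/SE = (1.071432 − (-1.071432)) / 0.173205 = 2.142864 / 0.173205 = 12.372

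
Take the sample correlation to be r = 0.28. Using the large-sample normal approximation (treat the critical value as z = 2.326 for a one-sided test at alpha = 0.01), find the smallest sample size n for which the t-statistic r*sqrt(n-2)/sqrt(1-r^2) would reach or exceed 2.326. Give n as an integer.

Need r·√(n−2)/√(1−r²) ≥ 2.326
√(n−2) ≥ 2.326·√(1−0.0784) / 0.28 = 2.326·0.960000 / 0.28 = 7.9749
n−2 ≥ 63.5990  ⇒  n ≥ 65.5990
Smallest integer n = 66

66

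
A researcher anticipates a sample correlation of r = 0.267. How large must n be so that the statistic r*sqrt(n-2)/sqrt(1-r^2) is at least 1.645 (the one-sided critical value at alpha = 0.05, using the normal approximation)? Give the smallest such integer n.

r√(n−2)/√(1−r²) ≥ 1.645  ⇔  n−2 ≥ (1.645)²·(1−r²)/r²
(1−r²)/r² = (1−0.071289)/0.071289 = 13.0274
n ≥ 2 + 2.706025·13.0274 = 2 + 35.2525 = 37.2525
⌈37.2525⌉ = 38

38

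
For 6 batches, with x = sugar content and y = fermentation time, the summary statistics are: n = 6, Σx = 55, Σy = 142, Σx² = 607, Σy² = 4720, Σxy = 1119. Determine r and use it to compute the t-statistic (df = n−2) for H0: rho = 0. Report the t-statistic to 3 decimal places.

Numerator: nΣxy − (Σx)(Σy) = 6·1119 − (55)(142) = -1096
Denominator: √[(nΣx²−(Σx)²)(nΣy²−(Σy)²)]
  nΣx²−(Σx)² = 6·607 − 3025 = 617;  nΣy²−(Σy)² = 6·4720 − 20164 = 8156
  √(617·8156) = √5032252 = 2243.2682
r = -1096 / 2243.2682 = -0.4886
t = r·√(n−2)/√(1−r²) = -0.4886·√4 / √(1−0.238730) = -0.977200 / 0.872508 = -1.120

-1.120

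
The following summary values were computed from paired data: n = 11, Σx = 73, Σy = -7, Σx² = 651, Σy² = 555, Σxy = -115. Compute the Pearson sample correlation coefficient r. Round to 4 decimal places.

-0.2264

Numerator: nΣxy − (Σx)(Σy) = 11·(-115) − (73)(-7) = -754
Denominator: √[(nΣx²−(Σx)²)(nΣy²−(Σy)²)]
  nΣx²−(Σx)² = 11·651 − 5329 = 1832;  nΣy²−(Σy)² = 11·555 − 49 = 6056
  √(1832·6056) = √11094592 = 3330.8545
r = -754 / 3330.8545 = -0.2264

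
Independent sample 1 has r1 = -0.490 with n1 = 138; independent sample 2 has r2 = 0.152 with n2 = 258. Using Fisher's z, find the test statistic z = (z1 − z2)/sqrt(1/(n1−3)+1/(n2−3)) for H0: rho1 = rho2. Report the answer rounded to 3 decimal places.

z1 = atanh(-0.490) = -0.536060,  z2 = atanh(0.152) = 0.153187
SE = √(1/(n1−3) + 1/(n2−3)) = √(1/135 + 1/255) = √(0.0074074 + 0.0039216) = √0.0113290 = 0.106438
z = (z1 − z2)/SE = (-0.536060 − 0.153187) / 0.106438 = -0.689247 / 0.106438 = -6.476

-6.476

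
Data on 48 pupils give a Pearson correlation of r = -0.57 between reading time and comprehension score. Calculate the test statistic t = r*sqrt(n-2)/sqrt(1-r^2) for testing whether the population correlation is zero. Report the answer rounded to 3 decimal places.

-4.705

1 − r² = 1 − 0.3249 = 0.6751;  √(1−r²) = 0.821645
√(n−2) = √46 = 6.782330
t = r·√(n−2)/√(1−r²) = -0.57 · 6.782330 / 0.821645 = -4.705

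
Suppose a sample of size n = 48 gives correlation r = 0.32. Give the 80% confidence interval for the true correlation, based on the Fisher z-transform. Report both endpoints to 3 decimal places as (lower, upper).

z_r = atanh(0.32) = 0.331647;  SE = 1/√(n−3) = 1/√45 = 0.149071
z-limits: 0.331647 ± 1.282·0.149071 = 0.331647 ± 0.191109 = [0.140538, 0.522756]
ρ-limits: (tanh 0.140538, tanh 0.522756) = (0.140, 0.480)

(0.140, 0.480)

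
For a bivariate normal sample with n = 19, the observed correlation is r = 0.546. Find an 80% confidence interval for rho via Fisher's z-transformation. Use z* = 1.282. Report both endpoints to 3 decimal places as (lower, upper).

(0.284, 0.732)

Fisher z: z_r = atanh(r) = ½·ln((1+0.546)/(1−0.546)) = 0.612665
SE(z) = 1/√(n−3) = 1/√16 = 0.250000
80% ⇒ z* = 1.282; margin = 1.282·0.250000 = 0.320500
CI on z-scale: (0.292165, 0.933165)
Back-transform: tanh(0.292165) = 0.284126, tanh(0.933165) = 0.732066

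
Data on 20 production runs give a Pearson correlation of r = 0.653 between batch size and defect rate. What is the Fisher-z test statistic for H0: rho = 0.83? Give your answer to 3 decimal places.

-1.681

z_r = atanh(0.653) = 0.780511,  z_0 = atanh(0.83) = 1.188136
SE = 1/√(n−3) = 1/√17 = 0.242536
z = (z_r − z_0)/SE = (0.780511 − 1.188136) / 0.242536 = -0.407625 / 0.242536 = -1.681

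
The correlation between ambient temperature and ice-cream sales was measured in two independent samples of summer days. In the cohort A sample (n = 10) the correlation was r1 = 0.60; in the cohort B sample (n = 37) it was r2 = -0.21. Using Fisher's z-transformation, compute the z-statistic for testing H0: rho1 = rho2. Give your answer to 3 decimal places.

z1 = atanh(0.60) = 0.693147,  z2 = atanh(-0.21) = -0.213171
SE = √(1/(n1−3) + 1/(n2−3)) = √(1/7 + 1/34) = √(0.1428571 + 0.0294118) = √0.1722689 = 0.415053
z = (z1 − z2)/SE = (0.693147 − (-0.213171)) / 0.415053 = 0.906318 / 0.415053 = 2.184

2.184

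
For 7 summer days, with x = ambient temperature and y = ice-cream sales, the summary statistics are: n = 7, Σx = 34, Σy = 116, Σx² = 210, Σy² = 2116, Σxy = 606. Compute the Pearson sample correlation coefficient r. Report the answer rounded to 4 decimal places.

0.4567

Numerator: nΣxy − (Σx)(Σy) = 7·606 − (34)(116) = 298
Denominator: √[(nΣx²−(Σx)²)(nΣy²−(Σy)²)]
  nΣx²−(Σx)² = 7·210 − 1156 = 314;  nΣy²−(Σy)² = 7·2116 − 13456 = 1356
  √(314·1356) = √425784 = 652.5213
r = 298 / 652.5213 = 0.4567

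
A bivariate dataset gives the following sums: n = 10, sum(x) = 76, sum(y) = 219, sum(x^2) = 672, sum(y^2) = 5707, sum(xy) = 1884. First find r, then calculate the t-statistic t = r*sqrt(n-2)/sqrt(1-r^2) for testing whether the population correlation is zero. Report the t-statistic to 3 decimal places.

3.196

Numerator: nΣxy − (Σx)(Σy) = 10·1884 − (76)(219) = 2196
Denominator: √[(nΣx²−(Σx)²)(nΣy²−(Σy)²)]
  nΣx²−(Σx)² = 10·672 − 5776 = 944;  nΣy²−(Σy)² = 10·5707 − 47961 = 9109
  √(944·9109) = √8598896 = 2932.3874
r = 2196 / 2932.3874 = 0.7489
t = r·√(n−2)/√(1−r²) = 0.7489·√8 / √(1−0.560851) = 2.118209 / 0.662683 = 3.196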